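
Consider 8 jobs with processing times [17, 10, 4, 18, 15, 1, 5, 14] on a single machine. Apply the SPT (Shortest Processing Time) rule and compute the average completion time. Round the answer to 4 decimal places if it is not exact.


Sort jobs by processing time (SPT order): [1, 4, 5, 10, 14, 15, 17, 18]
Compute completion times sequentially:
  Job 1: processing = 1, completes at 1
  Job 2: processing = 4, completes at 5
  Job 3: processing = 5, completes at 10
  Job 4: processing = 10, completes at 20
  Job 5: processing = 14, completes at 34
  Job 6: processing = 15, completes at 49
  Job 7: processing = 17, completes at 66
  Job 8: processing = 18, completes at 84
Sum of completion times = 269
Average completion time = 269/8 = 33.625

33.625


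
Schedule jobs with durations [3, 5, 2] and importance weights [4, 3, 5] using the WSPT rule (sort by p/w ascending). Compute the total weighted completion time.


Compute p/w ratios and sort ascending (WSPT): [(2, 5), (3, 4), (5, 3)]
Compute weighted completion times:
  Job (p=2,w=5): C=2, w*C=5*2=10
  Job (p=3,w=4): C=5, w*C=4*5=20
  Job (p=5,w=3): C=10, w*C=3*10=30
Total weighted completion time = 60

60


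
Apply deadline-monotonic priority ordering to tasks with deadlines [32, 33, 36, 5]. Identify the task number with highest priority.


Sort tasks by relative deadline (ascending):
  Task 4: deadline = 5
  Task 1: deadline = 32
  Task 2: deadline = 33
  Task 3: deadline = 36
Priority order (highest first): [4, 1, 2, 3]
Highest priority task = 4

4


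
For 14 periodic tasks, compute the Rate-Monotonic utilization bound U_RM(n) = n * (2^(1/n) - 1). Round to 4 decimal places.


Compute 2^(1/14) = 1.0507566387
Subtract 1: 1.0507566387 - 1 = 0.0507566387
Multiply by n: 14 * 0.0507566387 = 0.7105929418
Round to 4 dp: 0.7106

0.7106


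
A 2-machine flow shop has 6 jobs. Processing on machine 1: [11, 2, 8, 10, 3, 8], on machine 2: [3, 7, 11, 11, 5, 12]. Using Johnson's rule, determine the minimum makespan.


Apply Johnson's rule:
  Group 1 (a <= b): [(2, 2, 7), (5, 3, 5), (3, 8, 11), (6, 8, 12), (4, 10, 11)]
  Group 2 (a > b): [(1, 11, 3)]
Optimal job order: [2, 5, 3, 6, 4, 1]
Schedule:
  Job 2: M1 done at 2, M2 done at 9
  Job 5: M1 done at 5, M2 done at 14
  Job 3: M1 done at 13, M2 done at 25
  Job 6: M1 done at 21, M2 done at 37
  Job 4: M1 done at 31, M2 done at 48
  Job 1: M1 done at 42, M2 done at 51
Makespan = 51

51


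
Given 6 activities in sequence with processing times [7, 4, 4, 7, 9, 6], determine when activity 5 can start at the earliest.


Activity 5 starts after activities 1 through 4 complete.
Predecessor durations: [7, 4, 4, 7]
ES = 7 + 4 + 4 + 7 = 22

22


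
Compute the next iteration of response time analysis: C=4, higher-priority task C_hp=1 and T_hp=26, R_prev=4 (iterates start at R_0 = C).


R_next = C + ceil(R_prev / T_hp) * C_hp
ceil(4 / 26) = ceil(0.1538) = 1
Interference = 1 * 1 = 1
R_next = 4 + 1 = 5

5


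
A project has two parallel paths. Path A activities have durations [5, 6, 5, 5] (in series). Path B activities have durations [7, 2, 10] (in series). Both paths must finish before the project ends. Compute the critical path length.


Path A total = 5 + 6 + 5 + 5 = 21
Path B total = 7 + 2 + 10 = 19
Critical path = longest path = max(21, 19) = 21

21


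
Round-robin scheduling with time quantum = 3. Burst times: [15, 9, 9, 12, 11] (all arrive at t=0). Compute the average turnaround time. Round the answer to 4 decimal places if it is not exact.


Time quantum = 3
Execution trace:
  J1 runs 3 units, time = 3
  J2 runs 3 units, time = 6
  J3 runs 3 units, time = 9
  J4 runs 3 units, time = 12
  J5 runs 3 units, time = 15
  J1 runs 3 units, time = 18
  J2 runs 3 units, time = 21
  J3 runs 3 units, time = 24
  J4 runs 3 units, time = 27
  J5 runs 3 units, time = 30
  J1 runs 3 units, time = 33
  J2 runs 3 units, time = 36
  J3 runs 3 units, time = 39
  J4 runs 3 units, time = 42
  J5 runs 3 units, time = 45
  J1 runs 3 units, time = 48
  J4 runs 3 units, time = 51
  J5 runs 2 units, time = 53
  J1 runs 3 units, time = 56
Finish times: [56, 36, 39, 51, 53]
Average turnaround = 235/5 = 47.0

47.0


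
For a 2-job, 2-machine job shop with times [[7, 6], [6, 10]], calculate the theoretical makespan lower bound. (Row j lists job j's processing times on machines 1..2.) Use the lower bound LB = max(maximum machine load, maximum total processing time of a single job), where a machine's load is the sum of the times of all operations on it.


Machine loads:
  Machine 1: 7 + 6 = 13
  Machine 2: 6 + 10 = 16
Max machine load = 16
Job totals:
  Job 1: 13
  Job 2: 16
Max job total = 16
Lower bound = max(16, 16) = 16

16


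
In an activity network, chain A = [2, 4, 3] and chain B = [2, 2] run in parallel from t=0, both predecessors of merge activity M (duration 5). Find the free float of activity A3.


ES(A3) = sum of predecessors on chain A = 6
EF(A3) = ES + duration = 6 + 3 = 9
Successor of A3 is M. ES(M) = max(sum(A), sum(B)) = max(9, 4) = 9
Free float = ES(successor) - EF(current) = 9 - 9 = 0

0


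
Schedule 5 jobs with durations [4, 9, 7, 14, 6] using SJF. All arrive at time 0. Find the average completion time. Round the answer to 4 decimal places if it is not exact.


SJF order (ascending): [4, 6, 7, 9, 14]
Completion times:
  Job 1: burst=4, C=4
  Job 2: burst=6, C=10
  Job 3: burst=7, C=17
  Job 4: burst=9, C=26
  Job 5: burst=14, C=40
Average completion = 97/5 = 19.4

19.4


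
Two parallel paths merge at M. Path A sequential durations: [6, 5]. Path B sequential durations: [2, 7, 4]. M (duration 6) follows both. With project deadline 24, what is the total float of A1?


Forward pass: ES(A1) = sum of predecessors on chain A = 0
EF = ES + duration = 0 + 6 = 6
Backward pass: LF(M) = deadline = 24; LS(M) = 24 - 6 = 18
LF(A1) = LS(M) - sum(successors on chain A) = 18 - 5 = 13
LS = LF - duration = 13 - 6 = 7
Total float = LS - ES = 7 - 0 = 7

7


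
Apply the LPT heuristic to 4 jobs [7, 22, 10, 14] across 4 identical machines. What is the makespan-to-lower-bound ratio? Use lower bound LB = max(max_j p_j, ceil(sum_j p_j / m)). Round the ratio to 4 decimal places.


LPT order: [22, 14, 10, 7]
Machine loads after assignment: [22, 14, 10, 7]
LPT makespan = 22
Lower bound = max(max_job, ceil(total/4)) = max(22, 14) = 22
Ratio = 22 / 22 = 1.0

1.0


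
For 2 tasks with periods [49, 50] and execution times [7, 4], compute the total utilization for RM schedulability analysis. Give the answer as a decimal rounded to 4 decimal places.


Compute individual utilizations (exact fractions):
  Task 1: C/T = 7/49 = 1/7 (approx. 0.1429)
  Task 2: C/T = 4/50 = 2/25 (approx. 0.08)
Total utilization U = 1/7 + 2/25 = 39/175
Rounded to 4 decimal places: U = 0.2229
RM (Liu & Layland) bound for 2 tasks = 0.828427; compare with U = 39/175 (approx. 0.222857)
U <= bound, so schedulable by RM sufficient condition.

0.2229


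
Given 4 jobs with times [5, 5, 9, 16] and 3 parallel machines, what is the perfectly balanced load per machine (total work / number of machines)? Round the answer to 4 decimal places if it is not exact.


Total processing time = 5 + 5 + 9 + 16 = 35
Number of machines = 3
Ideal balanced load = 35 / 3 = 11.6667

11.6667


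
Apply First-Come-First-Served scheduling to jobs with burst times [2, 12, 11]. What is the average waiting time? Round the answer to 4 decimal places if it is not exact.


FCFS order (as given): [2, 12, 11]
Waiting times:
  Job 1: wait = 0
  Job 2: wait = 2
  Job 3: wait = 14
Sum of waiting times = 16
Average waiting time = 16/3 = 5.3333

5.3333


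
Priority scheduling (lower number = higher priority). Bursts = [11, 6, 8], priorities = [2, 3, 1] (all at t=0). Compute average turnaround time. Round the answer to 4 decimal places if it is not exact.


Sort by priority (ascending = highest first):
Order: [(1, 8), (2, 11), (3, 6)]
Completion times:
  Priority 1, burst=8, C=8
  Priority 2, burst=11, C=19
  Priority 3, burst=6, C=25
Average turnaround = 52/3 = 17.3333

17.3333


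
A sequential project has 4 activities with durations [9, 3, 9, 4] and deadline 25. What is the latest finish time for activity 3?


LF(activity 3) = deadline - sum of successor durations
Successors: activities 4 through 4 with durations [4]
Sum of successor durations = 4
LF = 25 - 4 = 21

21


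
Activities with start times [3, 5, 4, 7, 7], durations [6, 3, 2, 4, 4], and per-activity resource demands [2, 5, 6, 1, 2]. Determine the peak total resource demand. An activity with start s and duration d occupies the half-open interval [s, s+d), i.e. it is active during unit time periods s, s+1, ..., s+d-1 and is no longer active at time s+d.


Each activity i is active on [start_i, start_i + duration_i).
Compute total resource usage per time slot:
  t=0: active resources = [], total = 0
  t=1: active resources = [], total = 0
  t=2: active resources = [], total = 0
  t=3: active resources = [2], total = 2
  t=4: active resources = [2, 6], total = 8
  t=5: active resources = [2, 5, 6], total = 13
  t=6: active resources = [2, 5], total = 7
  t=7: active resources = [2, 5, 1, 2], total = 10
  t=8: active resources = [2, 1, 2], total = 5
  t=9: active resources = [1, 2], total = 3
  t=10: active resources = [1, 2], total = 3
Peak resource demand = 13

13


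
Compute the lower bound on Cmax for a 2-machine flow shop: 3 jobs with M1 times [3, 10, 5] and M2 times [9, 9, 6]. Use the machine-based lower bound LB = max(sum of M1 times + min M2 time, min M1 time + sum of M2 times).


LB1 = sum(M1 times) + min(M2 times) = 18 + 6 = 24
LB2 = min(M1 times) + sum(M2 times) = 3 + 24 = 27
Lower bound = max(LB1, LB2) = max(24, 27) = 27

27


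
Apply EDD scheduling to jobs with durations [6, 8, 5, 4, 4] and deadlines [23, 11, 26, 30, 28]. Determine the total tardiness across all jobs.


Sort by due date (EDD order): [(8, 11), (6, 23), (5, 26), (4, 28), (4, 30)]
Compute completion times and tardiness:
  Job 1: p=8, d=11, C=8, tardiness=max(0,8-11)=0
  Job 2: p=6, d=23, C=14, tardiness=max(0,14-23)=0
  Job 3: p=5, d=26, C=19, tardiness=max(0,19-26)=0
  Job 4: p=4, d=28, C=23, tardiness=max(0,23-28)=0
  Job 5: p=4, d=30, C=27, tardiness=max(0,27-30)=0
Total tardiness = 0

0


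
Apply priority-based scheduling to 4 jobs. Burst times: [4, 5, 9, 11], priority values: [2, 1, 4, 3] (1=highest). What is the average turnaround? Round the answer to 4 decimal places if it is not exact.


Sort by priority (ascending = highest first):
Order: [(1, 5), (2, 4), (3, 11), (4, 9)]
Completion times:
  Priority 1, burst=5, C=5
  Priority 2, burst=4, C=9
  Priority 3, burst=11, C=20
  Priority 4, burst=9, C=29
Average turnaround = 63/4 = 15.75

15.75


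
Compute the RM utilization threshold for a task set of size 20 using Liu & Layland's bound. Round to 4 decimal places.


Compute 2^(1/20) = 1.0352649238
Subtract 1: 1.0352649238 - 1 = 0.0352649238
Multiply by n: 20 * 0.0352649238 = 0.7052984760
Round to 4 dp: 0.7053

0.7053


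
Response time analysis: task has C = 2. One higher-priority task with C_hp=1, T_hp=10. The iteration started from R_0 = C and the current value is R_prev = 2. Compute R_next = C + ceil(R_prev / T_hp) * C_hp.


R_next = C + ceil(R_prev / T_hp) * C_hp
ceil(2 / 10) = ceil(0.2) = 1
Interference = 1 * 1 = 1
R_next = 2 + 1 = 3

3


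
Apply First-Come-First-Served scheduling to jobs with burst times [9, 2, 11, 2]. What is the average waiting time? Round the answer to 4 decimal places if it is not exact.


FCFS order (as given): [9, 2, 11, 2]
Waiting times:
  Job 1: wait = 0
  Job 2: wait = 9
  Job 3: wait = 11
  Job 4: wait = 22
Sum of waiting times = 42
Average waiting time = 42/4 = 10.5

10.5


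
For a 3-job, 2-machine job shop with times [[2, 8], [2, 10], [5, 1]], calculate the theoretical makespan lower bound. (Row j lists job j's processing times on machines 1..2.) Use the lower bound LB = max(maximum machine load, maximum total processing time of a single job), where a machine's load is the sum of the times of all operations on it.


Machine loads:
  Machine 1: 2 + 2 + 5 = 9
  Machine 2: 8 + 10 + 1 = 19
Max machine load = 19
Job totals:
  Job 1: 10
  Job 2: 12
  Job 3: 6
Max job total = 12
Lower bound = max(19, 12) = 19

19


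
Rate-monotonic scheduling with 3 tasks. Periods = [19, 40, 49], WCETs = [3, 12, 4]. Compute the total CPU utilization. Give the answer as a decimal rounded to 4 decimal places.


Compute individual utilizations (exact fractions):
  Task 1: C/T = 3/19 (approx. 0.1579)
  Task 2: C/T = 12/40 = 3/10 (approx. 0.3)
  Task 3: C/T = 4/49 (approx. 0.0816)
Total utilization U = 3/19 + 3/10 + 4/49 = 5023/9310
Rounded to 4 decimal places: U = 0.5395
RM (Liu & Layland) bound for 3 tasks = 0.779763; compare with U = 5023/9310 (approx. 0.539527)
U <= bound, so schedulable by RM sufficient condition.

0.5395


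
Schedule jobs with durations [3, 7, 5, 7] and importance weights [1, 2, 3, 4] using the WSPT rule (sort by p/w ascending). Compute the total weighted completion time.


Compute p/w ratios and sort ascending (WSPT): [(5, 3), (7, 4), (3, 1), (7, 2)]
Compute weighted completion times:
  Job (p=5,w=3): C=5, w*C=3*5=15
  Job (p=7,w=4): C=12, w*C=4*12=48
  Job (p=3,w=1): C=15, w*C=1*15=15
  Job (p=7,w=2): C=22, w*C=2*22=44
Total weighted completion time = 122

122


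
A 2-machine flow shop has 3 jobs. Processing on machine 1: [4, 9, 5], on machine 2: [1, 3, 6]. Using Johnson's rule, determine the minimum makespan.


Apply Johnson's rule:
  Group 1 (a <= b): [(3, 5, 6)]
  Group 2 (a > b): [(2, 9, 3), (1, 4, 1)]
Optimal job order: [3, 2, 1]
Schedule:
  Job 3: M1 done at 5, M2 done at 11
  Job 2: M1 done at 14, M2 done at 17
  Job 1: M1 done at 18, M2 done at 19
Makespan = 19

19


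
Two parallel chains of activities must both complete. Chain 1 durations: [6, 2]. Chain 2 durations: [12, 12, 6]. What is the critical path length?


Path A total = 6 + 2 = 8
Path B total = 12 + 12 + 6 = 30
Critical path = longest path = max(8, 30) = 30

30


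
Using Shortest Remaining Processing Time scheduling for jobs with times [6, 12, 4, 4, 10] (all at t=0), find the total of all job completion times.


Since all jobs arrive at t=0, SRPT equals SPT ordering.
SPT order: [4, 4, 6, 10, 12]
Completion times:
  Job 1: p=4, C=4
  Job 2: p=4, C=8
  Job 3: p=6, C=14
  Job 4: p=10, C=24
  Job 5: p=12, C=36
Total completion time = 4 + 8 + 14 + 24 + 36 = 86

86


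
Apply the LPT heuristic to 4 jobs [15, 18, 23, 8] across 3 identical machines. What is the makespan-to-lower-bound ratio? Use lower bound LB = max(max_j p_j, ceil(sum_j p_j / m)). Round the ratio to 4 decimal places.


LPT order: [23, 18, 15, 8]
Machine loads after assignment: [23, 18, 23]
LPT makespan = 23
Lower bound = max(max_job, ceil(total/3)) = max(23, 22) = 23
Ratio = 23 / 23 = 1.0

1.0


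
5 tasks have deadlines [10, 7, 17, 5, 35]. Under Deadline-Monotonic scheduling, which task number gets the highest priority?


Sort tasks by relative deadline (ascending):
  Task 4: deadline = 5
  Task 2: deadline = 7
  Task 1: deadline = 10
  Task 3: deadline = 17
  Task 5: deadline = 35
Priority order (highest first): [4, 2, 1, 3, 5]
Highest priority task = 4

4


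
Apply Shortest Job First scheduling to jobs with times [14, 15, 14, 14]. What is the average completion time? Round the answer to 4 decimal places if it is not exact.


SJF order (ascending): [14, 14, 14, 15]
Completion times:
  Job 1: burst=14, C=14
  Job 2: burst=14, C=28
  Job 3: burst=14, C=42
  Job 4: burst=15, C=57
Average completion = 141/4 = 35.25

35.25


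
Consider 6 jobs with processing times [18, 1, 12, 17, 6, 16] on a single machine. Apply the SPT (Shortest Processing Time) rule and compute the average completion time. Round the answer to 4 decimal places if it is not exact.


Sort jobs by processing time (SPT order): [1, 6, 12, 16, 17, 18]
Compute completion times sequentially:
  Job 1: processing = 1, completes at 1
  Job 2: processing = 6, completes at 7
  Job 3: processing = 12, completes at 19
  Job 4: processing = 16, completes at 35
  Job 5: processing = 17, completes at 52
  Job 6: processing = 18, completes at 70
Sum of completion times = 184
Average completion time = 184/6 = 30.6667

30.6667


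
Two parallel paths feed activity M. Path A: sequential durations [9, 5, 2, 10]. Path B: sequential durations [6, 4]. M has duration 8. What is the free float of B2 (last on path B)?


ES(B2) = sum of predecessors on chain B = 6
EF(B2) = ES + duration = 6 + 4 = 10
Successor of B2 is M. ES(M) = max(sum(A), sum(B)) = max(26, 10) = 26
Free float = ES(successor) - EF(current) = 26 - 10 = 16

16


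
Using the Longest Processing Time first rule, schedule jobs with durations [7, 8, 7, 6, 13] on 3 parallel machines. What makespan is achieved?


Sort jobs in decreasing order (LPT): [13, 8, 7, 7, 6]
Assign each job to the least loaded machine:
  Machine 1: jobs [13], load = 13
  Machine 2: jobs [8, 6], load = 14
  Machine 3: jobs [7, 7], load = 14
Makespan = max load = 14

14


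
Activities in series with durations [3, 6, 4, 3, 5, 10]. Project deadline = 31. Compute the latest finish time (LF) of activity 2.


LF(activity 2) = deadline - sum of successor durations
Successors: activities 3 through 6 with durations [4, 3, 5, 10]
Sum of successor durations = 22
LF = 31 - 22 = 9

9


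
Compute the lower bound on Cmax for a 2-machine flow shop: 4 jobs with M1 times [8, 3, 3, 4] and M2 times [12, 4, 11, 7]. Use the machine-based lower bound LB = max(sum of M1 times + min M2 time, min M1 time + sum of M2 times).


LB1 = sum(M1 times) + min(M2 times) = 18 + 4 = 22
LB2 = min(M1 times) + sum(M2 times) = 3 + 34 = 37
Lower bound = max(LB1, LB2) = max(22, 37) = 37

37


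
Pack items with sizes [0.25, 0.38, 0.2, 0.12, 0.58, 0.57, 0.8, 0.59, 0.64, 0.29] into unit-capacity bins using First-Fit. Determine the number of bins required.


Place items sequentially using First-Fit:
  Item 0.25 -> new Bin 1
  Item 0.38 -> Bin 1 (now 0.63)
  Item 0.2 -> Bin 1 (now 0.83)
  Item 0.12 -> Bin 1 (now 0.95)
  Item 0.58 -> new Bin 2
  Item 0.57 -> new Bin 3
  Item 0.8 -> new Bin 4
  Item 0.59 -> new Bin 5
  Item 0.64 -> new Bin 6
  Item 0.29 -> Bin 2 (now 0.87)
Total bins used = 6

6


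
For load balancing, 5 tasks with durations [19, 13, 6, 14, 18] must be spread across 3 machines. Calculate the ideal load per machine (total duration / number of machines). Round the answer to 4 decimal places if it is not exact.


Total processing time = 19 + 13 + 6 + 14 + 18 = 70
Number of machines = 3
Ideal balanced load = 70 / 3 = 23.3333

23.3333


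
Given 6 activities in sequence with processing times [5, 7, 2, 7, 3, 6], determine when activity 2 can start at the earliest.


Activity 2 starts after activities 1 through 1 complete.
Predecessor durations: [5]
ES = 5 = 5

5


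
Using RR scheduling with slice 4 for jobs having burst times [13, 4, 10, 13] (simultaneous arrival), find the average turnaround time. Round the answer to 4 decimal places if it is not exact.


Time quantum = 4
Execution trace:
  J1 runs 4 units, time = 4
  J2 runs 4 units, time = 8
  J3 runs 4 units, time = 12
  J4 runs 4 units, time = 16
  J1 runs 4 units, time = 20
  J3 runs 4 units, time = 24
  J4 runs 4 units, time = 28
  J1 runs 4 units, time = 32
  J3 runs 2 units, time = 34
  J4 runs 4 units, time = 38
  J1 runs 1 units, time = 39
  J4 runs 1 units, time = 40
Finish times: [39, 8, 34, 40]
Average turnaround = 121/4 = 30.25

30.25


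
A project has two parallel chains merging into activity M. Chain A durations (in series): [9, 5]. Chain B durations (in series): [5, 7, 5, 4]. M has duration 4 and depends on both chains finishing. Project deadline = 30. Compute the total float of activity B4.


Forward pass: ES(B4) = sum of predecessors on chain B = 17
EF = ES + duration = 17 + 4 = 21
Backward pass: LF(M) = deadline = 30; LS(M) = 30 - 4 = 26
LF(B4) = LS(M) - sum(successors on chain B) = 26 - 0 = 26
LS = LF - duration = 26 - 4 = 22
Total float = LS - ES = 22 - 17 = 5

5


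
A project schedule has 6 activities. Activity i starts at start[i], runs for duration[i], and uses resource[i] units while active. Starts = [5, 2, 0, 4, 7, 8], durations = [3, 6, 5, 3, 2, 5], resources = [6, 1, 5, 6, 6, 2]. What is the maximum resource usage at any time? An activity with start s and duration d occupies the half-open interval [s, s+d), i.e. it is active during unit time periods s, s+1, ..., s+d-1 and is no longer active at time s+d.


Each activity i is active on [start_i, start_i + duration_i).
Compute total resource usage per time slot:
  t=0: active resources = [5], total = 5
  t=1: active resources = [5], total = 5
  t=2: active resources = [1, 5], total = 6
  t=3: active resources = [1, 5], total = 6
  t=4: active resources = [1, 5, 6], total = 12
  t=5: active resources = [6, 1, 6], total = 13
  t=6: active resources = [6, 1, 6], total = 13
  t=7: active resources = [6, 1, 6], total = 13
  t=8: active resources = [6, 2], total = 8
  t=9: active resources = [2], total = 2
  t=10: active resources = [2], total = 2
  t=11: active resources = [2], total = 2
  t=12: active resources = [2], total = 2
Peak resource demand = 13

13


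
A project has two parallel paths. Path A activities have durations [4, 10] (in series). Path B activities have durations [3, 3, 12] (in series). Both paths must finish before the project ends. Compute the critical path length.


Path A total = 4 + 10 = 14
Path B total = 3 + 3 + 12 = 18
Critical path = longest path = max(14, 18) = 18

18


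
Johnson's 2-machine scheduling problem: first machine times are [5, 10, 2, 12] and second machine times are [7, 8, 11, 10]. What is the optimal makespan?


Apply Johnson's rule:
  Group 1 (a <= b): [(3, 2, 11), (1, 5, 7)]
  Group 2 (a > b): [(4, 12, 10), (2, 10, 8)]
Optimal job order: [3, 1, 4, 2]
Schedule:
  Job 3: M1 done at 2, M2 done at 13
  Job 1: M1 done at 7, M2 done at 20
  Job 4: M1 done at 19, M2 done at 30
  Job 2: M1 done at 29, M2 done at 38
Makespan = 38

38


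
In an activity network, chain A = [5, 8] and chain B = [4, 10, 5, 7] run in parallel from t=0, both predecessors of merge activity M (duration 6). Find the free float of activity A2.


ES(A2) = sum of predecessors on chain A = 5
EF(A2) = ES + duration = 5 + 8 = 13
Successor of A2 is M. ES(M) = max(sum(A), sum(B)) = max(13, 26) = 26
Free float = ES(successor) - EF(current) = 26 - 13 = 13

13


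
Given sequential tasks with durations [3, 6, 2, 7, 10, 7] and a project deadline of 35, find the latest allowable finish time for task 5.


LF(activity 5) = deadline - sum of successor durations
Successors: activities 6 through 6 with durations [7]
Sum of successor durations = 7
LF = 35 - 7 = 28

28


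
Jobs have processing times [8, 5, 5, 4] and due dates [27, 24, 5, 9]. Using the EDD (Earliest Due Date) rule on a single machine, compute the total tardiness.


Sort by due date (EDD order): [(5, 5), (4, 9), (5, 24), (8, 27)]
Compute completion times and tardiness:
  Job 1: p=5, d=5, C=5, tardiness=max(0,5-5)=0
  Job 2: p=4, d=9, C=9, tardiness=max(0,9-9)=0
  Job 3: p=5, d=24, C=14, tardiness=max(0,14-24)=0
  Job 4: p=8, d=27, C=22, tardiness=max(0,22-27)=0
Total tardiness = 0

0


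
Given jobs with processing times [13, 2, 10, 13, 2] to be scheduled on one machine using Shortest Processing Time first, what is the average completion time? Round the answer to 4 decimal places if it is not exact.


Sort jobs by processing time (SPT order): [2, 2, 10, 13, 13]
Compute completion times sequentially:
  Job 1: processing = 2, completes at 2
  Job 2: processing = 2, completes at 4
  Job 3: processing = 10, completes at 14
  Job 4: processing = 13, completes at 27
  Job 5: processing = 13, completes at 40
Sum of completion times = 87
Average completion time = 87/5 = 17.4

17.4


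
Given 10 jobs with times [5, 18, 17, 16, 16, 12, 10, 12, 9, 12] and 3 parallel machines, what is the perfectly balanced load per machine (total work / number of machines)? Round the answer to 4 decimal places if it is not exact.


Total processing time = 5 + 18 + 17 + 16 + 16 + 12 + 10 + 12 + 9 + 12 = 127
Number of machines = 3
Ideal balanced load = 127 / 3 = 42.3333

42.3333


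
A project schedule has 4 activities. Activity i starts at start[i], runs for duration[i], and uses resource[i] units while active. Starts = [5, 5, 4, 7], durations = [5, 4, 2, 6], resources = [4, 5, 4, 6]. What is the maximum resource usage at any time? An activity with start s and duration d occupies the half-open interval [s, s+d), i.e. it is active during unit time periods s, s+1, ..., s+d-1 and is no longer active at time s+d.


Each activity i is active on [start_i, start_i + duration_i).
Compute total resource usage per time slot:
  t=0: active resources = [], total = 0
  t=1: active resources = [], total = 0
  t=2: active resources = [], total = 0
  t=3: active resources = [], total = 0
  t=4: active resources = [4], total = 4
  t=5: active resources = [4, 5, 4], total = 13
  t=6: active resources = [4, 5], total = 9
  t=7: active resources = [4, 5, 6], total = 15
  t=8: active resources = [4, 5, 6], total = 15
  t=9: active resources = [4, 6], total = 10
  t=10: active resources = [6], total = 6
  t=11: active resources = [6], total = 6
  t=12: active resources = [6], total = 6
Peak resource demand = 15

15


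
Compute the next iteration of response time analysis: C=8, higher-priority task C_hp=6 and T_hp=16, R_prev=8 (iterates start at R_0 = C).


R_next = C + ceil(R_prev / T_hp) * C_hp
ceil(8 / 16) = ceil(0.5) = 1
Interference = 1 * 6 = 6
R_next = 8 + 6 = 14

14


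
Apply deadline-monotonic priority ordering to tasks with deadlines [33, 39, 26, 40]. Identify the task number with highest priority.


Sort tasks by relative deadline (ascending):
  Task 3: deadline = 26
  Task 1: deadline = 33
  Task 2: deadline = 39
  Task 4: deadline = 40
Priority order (highest first): [3, 1, 2, 4]
Highest priority task = 3

3


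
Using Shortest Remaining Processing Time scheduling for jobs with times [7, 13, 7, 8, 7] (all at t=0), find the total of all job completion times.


Since all jobs arrive at t=0, SRPT equals SPT ordering.
SPT order: [7, 7, 7, 8, 13]
Completion times:
  Job 1: p=7, C=7
  Job 2: p=7, C=14
  Job 3: p=7, C=21
  Job 4: p=8, C=29
  Job 5: p=13, C=42
Total completion time = 7 + 14 + 21 + 29 + 42 = 113

113


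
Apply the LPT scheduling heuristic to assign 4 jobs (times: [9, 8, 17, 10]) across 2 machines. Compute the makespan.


Sort jobs in decreasing order (LPT): [17, 10, 9, 8]
Assign each job to the least loaded machine:
  Machine 1: jobs [17, 8], load = 25
  Machine 2: jobs [10, 9], load = 19
Makespan = max load = 25

25


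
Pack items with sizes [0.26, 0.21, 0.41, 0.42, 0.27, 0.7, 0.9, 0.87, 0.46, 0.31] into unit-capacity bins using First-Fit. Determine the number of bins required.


Place items sequentially using First-Fit:
  Item 0.26 -> new Bin 1
  Item 0.21 -> Bin 1 (now 0.47)
  Item 0.41 -> Bin 1 (now 0.88)
  Item 0.42 -> new Bin 2
  Item 0.27 -> Bin 2 (now 0.69)
  Item 0.7 -> new Bin 3
  Item 0.9 -> new Bin 4
  Item 0.87 -> new Bin 5
  Item 0.46 -> new Bin 6
  Item 0.31 -> Bin 2 (now 1.0)
Total bins used = 6

6


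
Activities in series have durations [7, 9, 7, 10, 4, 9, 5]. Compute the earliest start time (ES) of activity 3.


Activity 3 starts after activities 1 through 2 complete.
Predecessor durations: [7, 9]
ES = 7 + 9 = 16

16


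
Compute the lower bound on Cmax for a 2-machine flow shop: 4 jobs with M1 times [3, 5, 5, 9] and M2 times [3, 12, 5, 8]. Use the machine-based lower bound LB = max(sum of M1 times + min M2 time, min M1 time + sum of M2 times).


LB1 = sum(M1 times) + min(M2 times) = 22 + 3 = 25
LB2 = min(M1 times) + sum(M2 times) = 3 + 28 = 31
Lower bound = max(LB1, LB2) = max(25, 31) = 31

31


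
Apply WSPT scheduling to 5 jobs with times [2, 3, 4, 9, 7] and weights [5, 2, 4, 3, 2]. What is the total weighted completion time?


Compute p/w ratios and sort ascending (WSPT): [(2, 5), (4, 4), (3, 2), (9, 3), (7, 2)]
Compute weighted completion times:
  Job (p=2,w=5): C=2, w*C=5*2=10
  Job (p=4,w=4): C=6, w*C=4*6=24
  Job (p=3,w=2): C=9, w*C=2*9=18
  Job (p=9,w=3): C=18, w*C=3*18=54
  Job (p=7,w=2): C=25, w*C=2*25=50
Total weighted completion time = 156

156


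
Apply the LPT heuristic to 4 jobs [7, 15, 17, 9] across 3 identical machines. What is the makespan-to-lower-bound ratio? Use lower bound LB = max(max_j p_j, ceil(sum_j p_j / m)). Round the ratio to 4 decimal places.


LPT order: [17, 15, 9, 7]
Machine loads after assignment: [17, 15, 16]
LPT makespan = 17
Lower bound = max(max_job, ceil(total/3)) = max(17, 16) = 17
Ratio = 17 / 17 = 1.0

1.0


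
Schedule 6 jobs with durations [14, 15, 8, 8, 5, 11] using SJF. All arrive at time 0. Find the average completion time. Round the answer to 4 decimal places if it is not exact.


SJF order (ascending): [5, 8, 8, 11, 14, 15]
Completion times:
  Job 1: burst=5, C=5
  Job 2: burst=8, C=13
  Job 3: burst=8, C=21
  Job 4: burst=11, C=32
  Job 5: burst=14, C=46
  Job 6: burst=15, C=61
Average completion = 178/6 = 29.6667

29.6667


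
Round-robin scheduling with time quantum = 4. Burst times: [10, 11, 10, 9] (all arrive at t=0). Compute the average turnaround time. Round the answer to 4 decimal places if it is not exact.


Time quantum = 4
Execution trace:
  J1 runs 4 units, time = 4
  J2 runs 4 units, time = 8
  J3 runs 4 units, time = 12
  J4 runs 4 units, time = 16
  J1 runs 4 units, time = 20
  J2 runs 4 units, time = 24
  J3 runs 4 units, time = 28
  J4 runs 4 units, time = 32
  J1 runs 2 units, time = 34
  J2 runs 3 units, time = 37
  J3 runs 2 units, time = 39
  J4 runs 1 units, time = 40
Finish times: [34, 37, 39, 40]
Average turnaround = 150/4 = 37.5

37.5


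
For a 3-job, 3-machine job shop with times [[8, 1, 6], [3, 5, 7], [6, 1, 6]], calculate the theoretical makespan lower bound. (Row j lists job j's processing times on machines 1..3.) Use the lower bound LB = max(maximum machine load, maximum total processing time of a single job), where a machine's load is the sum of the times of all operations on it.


Machine loads:
  Machine 1: 8 + 3 + 6 = 17
  Machine 2: 1 + 5 + 1 = 7
  Machine 3: 6 + 7 + 6 = 19
Max machine load = 19
Job totals:
  Job 1: 15
  Job 2: 15
  Job 3: 13
Max job total = 15
Lower bound = max(19, 15) = 19

19


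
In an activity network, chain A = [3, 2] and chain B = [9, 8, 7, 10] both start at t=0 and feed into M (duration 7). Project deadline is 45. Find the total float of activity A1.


Forward pass: ES(A1) = sum of predecessors on chain A = 0
EF = ES + duration = 0 + 3 = 3
Backward pass: LF(M) = deadline = 45; LS(M) = 45 - 7 = 38
LF(A1) = LS(M) - sum(successors on chain A) = 38 - 2 = 36
LS = LF - duration = 36 - 3 = 33
Total float = LS - ES = 33 - 0 = 33

33


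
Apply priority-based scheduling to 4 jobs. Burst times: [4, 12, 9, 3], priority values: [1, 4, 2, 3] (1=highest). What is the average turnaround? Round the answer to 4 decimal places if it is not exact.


Sort by priority (ascending = highest first):
Order: [(1, 4), (2, 9), (3, 3), (4, 12)]
Completion times:
  Priority 1, burst=4, C=4
  Priority 2, burst=9, C=13
  Priority 3, burst=3, C=16
  Priority 4, burst=12, C=28
Average turnaround = 61/4 = 15.25

15.25


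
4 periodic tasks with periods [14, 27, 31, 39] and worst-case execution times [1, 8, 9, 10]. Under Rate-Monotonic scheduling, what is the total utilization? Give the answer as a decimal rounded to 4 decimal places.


Compute individual utilizations (exact fractions):
  Task 1: C/T = 1/14 (approx. 0.0714)
  Task 2: C/T = 8/27 (approx. 0.2963)
  Task 3: C/T = 9/31 (approx. 0.2903)
  Task 4: C/T = 10/39 (approx. 0.2564)
Total utilization U = 1/14 + 8/27 + 9/31 + 10/39 = 139303/152334
Rounded to 4 decimal places: U = 0.9145
RM (Liu & Layland) bound for 4 tasks = 0.756828; compare with U = 139303/152334 (approx. 0.914458)
bound < U <= 1, so the RM sufficient condition is not met (inconclusive; an exact test such as response-time analysis is needed).

0.9145


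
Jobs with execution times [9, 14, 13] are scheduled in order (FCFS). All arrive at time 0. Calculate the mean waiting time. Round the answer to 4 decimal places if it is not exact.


FCFS order (as given): [9, 14, 13]
Waiting times:
  Job 1: wait = 0
  Job 2: wait = 9
  Job 3: wait = 23
Sum of waiting times = 32
Average waiting time = 32/3 = 10.6667

10.6667


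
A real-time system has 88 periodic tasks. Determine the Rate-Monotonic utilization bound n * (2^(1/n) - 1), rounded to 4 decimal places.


Compute 2^(1/88) = 1.0079077751
Subtract 1: 1.0079077751 - 1 = 0.0079077751
Multiply by n: 88 * 0.0079077751 = 0.6958842088
Round to 4 dp: 0.6959

0.6959


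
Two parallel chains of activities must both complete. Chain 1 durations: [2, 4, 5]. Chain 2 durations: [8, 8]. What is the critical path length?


Path A total = 2 + 4 + 5 = 11
Path B total = 8 + 8 = 16
Critical path = longest path = max(11, 16) = 16

16


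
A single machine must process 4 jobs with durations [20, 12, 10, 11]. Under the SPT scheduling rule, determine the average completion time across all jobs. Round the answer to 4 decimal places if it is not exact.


Sort jobs by processing time (SPT order): [10, 11, 12, 20]
Compute completion times sequentially:
  Job 1: processing = 10, completes at 10
  Job 2: processing = 11, completes at 21
  Job 3: processing = 12, completes at 33
  Job 4: processing = 20, completes at 53
Sum of completion times = 117
Average completion time = 117/4 = 29.25

29.25


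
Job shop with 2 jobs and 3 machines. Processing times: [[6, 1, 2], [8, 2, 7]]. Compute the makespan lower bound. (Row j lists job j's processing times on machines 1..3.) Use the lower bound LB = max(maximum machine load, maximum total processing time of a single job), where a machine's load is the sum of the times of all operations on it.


Machine loads:
  Machine 1: 6 + 8 = 14
  Machine 2: 1 + 2 = 3
  Machine 3: 2 + 7 = 9
Max machine load = 14
Job totals:
  Job 1: 9
  Job 2: 17
Max job total = 17
Lower bound = max(14, 17) = 17

17


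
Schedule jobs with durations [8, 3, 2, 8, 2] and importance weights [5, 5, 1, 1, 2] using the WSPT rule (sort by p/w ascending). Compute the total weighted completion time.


Compute p/w ratios and sort ascending (WSPT): [(3, 5), (2, 2), (8, 5), (2, 1), (8, 1)]
Compute weighted completion times:
  Job (p=3,w=5): C=3, w*C=5*3=15
  Job (p=2,w=2): C=5, w*C=2*5=10
  Job (p=8,w=5): C=13, w*C=5*13=65
  Job (p=2,w=1): C=15, w*C=1*15=15
  Job (p=8,w=1): C=23, w*C=1*23=23
Total weighted completion time = 128

128


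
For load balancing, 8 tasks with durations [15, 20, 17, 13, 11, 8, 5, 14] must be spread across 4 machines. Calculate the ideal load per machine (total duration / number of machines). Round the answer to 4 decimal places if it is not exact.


Total processing time = 15 + 20 + 17 + 13 + 11 + 8 + 5 + 14 = 103
Number of machines = 4
Ideal balanced load = 103 / 4 = 25.75

25.75


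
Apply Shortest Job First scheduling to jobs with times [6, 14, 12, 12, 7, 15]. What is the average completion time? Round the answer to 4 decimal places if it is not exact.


SJF order (ascending): [6, 7, 12, 12, 14, 15]
Completion times:
  Job 1: burst=6, C=6
  Job 2: burst=7, C=13
  Job 3: burst=12, C=25
  Job 4: burst=12, C=37
  Job 5: burst=14, C=51
  Job 6: burst=15, C=66
Average completion = 198/6 = 33.0

33.0


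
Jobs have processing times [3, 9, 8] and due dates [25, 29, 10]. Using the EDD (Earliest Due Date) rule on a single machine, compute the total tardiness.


Sort by due date (EDD order): [(8, 10), (3, 25), (9, 29)]
Compute completion times and tardiness:
  Job 1: p=8, d=10, C=8, tardiness=max(0,8-10)=0
  Job 2: p=3, d=25, C=11, tardiness=max(0,11-25)=0
  Job 3: p=9, d=29, C=20, tardiness=max(0,20-29)=0
Total tardiness = 0

0


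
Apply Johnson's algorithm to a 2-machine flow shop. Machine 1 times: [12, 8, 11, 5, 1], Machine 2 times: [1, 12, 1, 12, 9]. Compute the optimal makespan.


Apply Johnson's rule:
  Group 1 (a <= b): [(5, 1, 9), (4, 5, 12), (2, 8, 12)]
  Group 2 (a > b): [(1, 12, 1), (3, 11, 1)]
Optimal job order: [5, 4, 2, 1, 3]
Schedule:
  Job 5: M1 done at 1, M2 done at 10
  Job 4: M1 done at 6, M2 done at 22
  Job 2: M1 done at 14, M2 done at 34
  Job 1: M1 done at 26, M2 done at 35
  Job 3: M1 done at 37, M2 done at 38
Makespan = 38

38


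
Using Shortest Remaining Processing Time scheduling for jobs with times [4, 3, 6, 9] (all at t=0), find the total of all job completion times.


Since all jobs arrive at t=0, SRPT equals SPT ordering.
SPT order: [3, 4, 6, 9]
Completion times:
  Job 1: p=3, C=3
  Job 2: p=4, C=7
  Job 3: p=6, C=13
  Job 4: p=9, C=22
Total completion time = 3 + 7 + 13 + 22 = 45

45


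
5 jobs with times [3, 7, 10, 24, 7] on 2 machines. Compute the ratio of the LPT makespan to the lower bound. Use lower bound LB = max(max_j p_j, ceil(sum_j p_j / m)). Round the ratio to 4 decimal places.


LPT order: [24, 10, 7, 7, 3]
Machine loads after assignment: [27, 24]
LPT makespan = 27
Lower bound = max(max_job, ceil(total/2)) = max(24, 26) = 26
Ratio = 27 / 26 = 1.0385

1.0385


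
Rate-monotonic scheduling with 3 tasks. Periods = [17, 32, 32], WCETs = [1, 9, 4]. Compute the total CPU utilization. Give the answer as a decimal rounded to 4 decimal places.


Compute individual utilizations (exact fractions):
  Task 1: C/T = 1/17 (approx. 0.0588)
  Task 2: C/T = 9/32 (approx. 0.2813)
  Task 3: C/T = 4/32 = 1/8 (approx. 0.125)
Total utilization U = 1/17 + 9/32 + 1/8 = 253/544
Rounded to 4 decimal places: U = 0.4651
RM (Liu & Layland) bound for 3 tasks = 0.779763; compare with U = 253/544 (approx. 0.465074)
U <= bound, so schedulable by RM sufficient condition.

0.4651


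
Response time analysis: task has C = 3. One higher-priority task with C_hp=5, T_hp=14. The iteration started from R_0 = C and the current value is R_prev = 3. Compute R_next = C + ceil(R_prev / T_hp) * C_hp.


R_next = C + ceil(R_prev / T_hp) * C_hp
ceil(3 / 14) = ceil(0.2143) = 1
Interference = 1 * 5 = 5
R_next = 3 + 5 = 8

8


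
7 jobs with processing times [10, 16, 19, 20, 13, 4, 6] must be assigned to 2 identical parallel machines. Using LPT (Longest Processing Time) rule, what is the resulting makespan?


Sort jobs in decreasing order (LPT): [20, 19, 16, 13, 10, 6, 4]
Assign each job to the least loaded machine:
  Machine 1: jobs [20, 13, 10], load = 43
  Machine 2: jobs [19, 16, 6, 4], load = 45
Makespan = max load = 45

45


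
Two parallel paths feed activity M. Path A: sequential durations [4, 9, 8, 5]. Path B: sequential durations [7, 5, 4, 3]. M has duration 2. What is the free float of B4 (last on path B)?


ES(B4) = sum of predecessors on chain B = 16
EF(B4) = ES + duration = 16 + 3 = 19
Successor of B4 is M. ES(M) = max(sum(A), sum(B)) = max(26, 19) = 26
Free float = ES(successor) - EF(current) = 26 - 19 = 7

7


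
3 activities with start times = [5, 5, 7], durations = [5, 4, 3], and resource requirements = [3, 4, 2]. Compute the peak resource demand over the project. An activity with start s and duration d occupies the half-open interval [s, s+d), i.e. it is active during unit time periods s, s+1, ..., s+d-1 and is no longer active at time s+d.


Each activity i is active on [start_i, start_i + duration_i).
Compute total resource usage per time slot:
  t=0: active resources = [], total = 0
  t=1: active resources = [], total = 0
  t=2: active resources = [], total = 0
  t=3: active resources = [], total = 0
  t=4: active resources = [], total = 0
  t=5: active resources = [3, 4], total = 7
  t=6: active resources = [3, 4], total = 7
  t=7: active resources = [3, 4, 2], total = 9
  t=8: active resources = [3, 4, 2], total = 9
  t=9: active resources = [3, 2], total = 5
Peak resource demand = 9

9


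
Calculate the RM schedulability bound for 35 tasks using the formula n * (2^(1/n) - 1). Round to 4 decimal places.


Compute 2^(1/35) = 1.0200016094
Subtract 1: 1.0200016094 - 1 = 0.0200016094
Multiply by n: 35 * 0.0200016094 = 0.7000563290
Round to 4 dp: 0.7001

0.7001
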